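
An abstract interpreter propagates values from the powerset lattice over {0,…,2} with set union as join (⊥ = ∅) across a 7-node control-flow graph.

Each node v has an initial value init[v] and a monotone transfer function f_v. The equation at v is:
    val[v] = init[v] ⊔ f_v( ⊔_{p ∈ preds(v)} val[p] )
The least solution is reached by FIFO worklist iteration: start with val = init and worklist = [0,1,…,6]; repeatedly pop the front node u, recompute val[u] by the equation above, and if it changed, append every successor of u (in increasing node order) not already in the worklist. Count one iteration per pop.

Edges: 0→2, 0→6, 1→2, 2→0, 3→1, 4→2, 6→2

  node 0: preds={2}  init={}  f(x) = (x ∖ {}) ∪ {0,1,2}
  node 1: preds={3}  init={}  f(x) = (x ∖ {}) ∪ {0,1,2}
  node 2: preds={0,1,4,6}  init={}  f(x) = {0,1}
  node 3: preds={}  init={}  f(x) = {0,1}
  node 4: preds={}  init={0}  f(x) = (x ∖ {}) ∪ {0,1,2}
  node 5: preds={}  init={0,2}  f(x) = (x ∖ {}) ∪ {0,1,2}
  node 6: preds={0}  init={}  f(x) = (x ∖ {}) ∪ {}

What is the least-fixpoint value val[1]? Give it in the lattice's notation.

Worklist (10 pops):
  #1 pop 0: in={} → {0,1,2} (was {}); enqueue []
  #2 pop 1: in={} → {0,1,2} (was {}); enqueue []
  #3 pop 2: in={0,1,2} → {0,1} (was {}); enqueue [0]
  #4 pop 3: in={} → {0,1} (was {}); enqueue [1]
  #5 pop 4: in={} → {0,1,2} (was {0}); enqueue [2]
  #6 pop 5: in={} → {0,1,2} (was {0,2}); enqueue []
  #7 pop 6: in={0,1,2} → {0,1,2} (was {}); enqueue []
  #8 pop 0: in={0,1} → {0,1,2} (no change)
  #9 pop 1: in={0,1} → {0,1,2} (no change)
  #10 pop 2: in={0,1,2} → {0,1} (no change)

Fixpoint:
  val[0] = {0,1,2}
  val[1] = {0,1,2}
  val[2] = {0,1}
  val[3] = {0,1}
  val[4] = {0,1,2}
  val[5] = {0,1,2}
  val[6] = {0,1,2}

{0,1,2}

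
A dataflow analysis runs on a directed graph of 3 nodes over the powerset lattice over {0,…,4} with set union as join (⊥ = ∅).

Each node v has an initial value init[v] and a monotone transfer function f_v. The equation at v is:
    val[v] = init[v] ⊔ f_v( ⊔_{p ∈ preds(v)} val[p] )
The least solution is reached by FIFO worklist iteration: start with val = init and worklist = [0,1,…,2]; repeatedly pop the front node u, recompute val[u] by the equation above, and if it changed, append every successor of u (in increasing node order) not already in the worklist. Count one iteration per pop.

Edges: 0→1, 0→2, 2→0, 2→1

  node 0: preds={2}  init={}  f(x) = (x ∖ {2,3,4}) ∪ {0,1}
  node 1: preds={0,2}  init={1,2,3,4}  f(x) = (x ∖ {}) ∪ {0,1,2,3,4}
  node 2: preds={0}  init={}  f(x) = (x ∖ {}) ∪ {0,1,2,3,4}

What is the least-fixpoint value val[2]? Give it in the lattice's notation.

{0,1,2,3,4}

Iteration log — 5 steps:
  step 1. node 0  ⊔preds={}  new={0,1}  old={}  +wl: 
  step 2. node 1  ⊔preds={0,1}  new={0,1,2,3,4}  old={1,2,3,4}  +wl: 
  step 3. node 2  ⊔preds={0,1}  new={0,1,2,3,4}  old={}  +wl: 0,1
  step 4. node 0  ⊔preds={0,1,2,3,4}  new={0,1}  stable
  step 5. node 1  ⊔preds={0,1,2,3,4}  new={0,1,2,3,4}  stable

Least fixpoint reached:
  node 0: {0,1}
  node 1: {0,1,2,3,4}
  node 2: {0,1,2,3,4}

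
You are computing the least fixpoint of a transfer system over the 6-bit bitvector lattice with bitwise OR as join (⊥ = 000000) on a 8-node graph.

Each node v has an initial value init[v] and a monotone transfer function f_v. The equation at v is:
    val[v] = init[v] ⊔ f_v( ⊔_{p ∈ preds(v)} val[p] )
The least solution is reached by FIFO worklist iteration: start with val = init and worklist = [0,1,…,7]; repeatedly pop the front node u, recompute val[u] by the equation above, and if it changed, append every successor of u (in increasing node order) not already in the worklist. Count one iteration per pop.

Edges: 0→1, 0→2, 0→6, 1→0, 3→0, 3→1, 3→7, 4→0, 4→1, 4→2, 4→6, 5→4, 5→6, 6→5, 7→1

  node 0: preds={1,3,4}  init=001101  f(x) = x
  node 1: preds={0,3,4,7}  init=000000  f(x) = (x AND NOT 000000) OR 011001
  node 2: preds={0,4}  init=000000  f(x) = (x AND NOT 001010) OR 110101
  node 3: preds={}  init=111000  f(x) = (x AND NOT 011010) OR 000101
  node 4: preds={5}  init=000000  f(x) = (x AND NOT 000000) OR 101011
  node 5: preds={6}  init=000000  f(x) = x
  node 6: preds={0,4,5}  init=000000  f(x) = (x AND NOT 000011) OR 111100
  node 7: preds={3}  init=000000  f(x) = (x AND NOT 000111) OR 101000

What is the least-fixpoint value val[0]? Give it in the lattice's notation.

111111

Trace (19 dequeues):
  [1] u=0 | in 111000 | out 111101 | prev 001101 | push {}
  [2] u=1 | in 111101 | out 111101 | prev 000000 | push {0}
  [3] u=2 | in 111101 | out 110101 | prev 000000 | push {}
  [4] u=3 | in 000000 | out 111101 | prev 111000 | push {1}
  [5] u=4 | in 000000 | out 101011 | prev 000000 | push {2}
  [6] u=5 | in 000000 | out 000000 | ==
  [7] u=6 | in 111111 | out 111100 | prev 000000 | push {5}
  [8] u=7 | in 111101 | out 111000 | prev 000000 | push {}
  [9] u=0 | in 111111 | out 111111 | prev 111101 | push {6}
  [10] u=1 | in 111111 | out 111111 | prev 111101 | push {0}
  [11] u=2 | in 111111 | out 110101 | ==
  [12] u=5 | in 111100 | out 111100 | prev 000000 | push {4}
  [13] u=6 | in 111111 | out 111100 | ==
  [14] u=0 | in 111111 | out 111111 | ==
  [15] u=4 | in 111100 | out 111111 | prev 101011 | push {0,1,2,6}
  [16] u=0 | in 111111 | out 111111 | ==
  [17] u=1 | in 111111 | out 111111 | ==
  [18] u=2 | in 111111 | out 110101 | ==
  [19] u=6 | in 111111 | out 111100 | ==

Converged values:
  [0] 111111
  [1] 111111
  [2] 110101
  [3] 111101
  [4] 111111
  [5] 111100
  [6] 111100
  [7] 111000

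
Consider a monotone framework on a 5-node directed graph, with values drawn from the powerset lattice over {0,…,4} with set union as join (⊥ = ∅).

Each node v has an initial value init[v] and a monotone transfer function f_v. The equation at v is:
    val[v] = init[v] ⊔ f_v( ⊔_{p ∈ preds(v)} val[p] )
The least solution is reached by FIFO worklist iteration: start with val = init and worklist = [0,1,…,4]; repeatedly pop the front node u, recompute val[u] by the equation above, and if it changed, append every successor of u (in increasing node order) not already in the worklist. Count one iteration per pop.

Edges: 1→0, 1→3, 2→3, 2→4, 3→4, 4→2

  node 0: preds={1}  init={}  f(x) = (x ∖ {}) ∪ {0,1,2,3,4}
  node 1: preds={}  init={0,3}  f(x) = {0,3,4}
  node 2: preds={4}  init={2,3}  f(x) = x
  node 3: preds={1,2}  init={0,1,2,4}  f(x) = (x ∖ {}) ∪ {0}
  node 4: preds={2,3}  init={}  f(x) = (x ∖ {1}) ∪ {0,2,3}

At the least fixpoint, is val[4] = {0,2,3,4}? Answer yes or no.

Iteration log — 9 steps:
  step 1. node 0  ⊔preds={0,3}  new={0,1,2,3,4}  old={}  +wl: 
  step 2. node 1  ⊔preds={}  new={0,3,4}  old={0,3}  +wl: 0
  step 3. node 2  ⊔preds={}  new={2,3}  stable
  step 4. node 3  ⊔preds={0,2,3,4}  new={0,1,2,3,4}  old={0,1,2,4}  +wl: 
  step 5. node 4  ⊔preds={0,1,2,3,4}  new={0,2,3,4}  old={}  +wl: 2
  step 6. node 0  ⊔preds={0,3,4}  new={0,1,2,3,4}  stable
  step 7. node 2  ⊔preds={0,2,3,4}  new={0,2,3,4}  old={2,3}  +wl: 3,4
  step 8. node 3  ⊔preds={0,2,3,4}  new={0,1,2,3,4}  stable
  step 9. node 4  ⊔preds={0,1,2,3,4}  new={0,2,3,4}  stable

Least fixpoint reached:
  node 0: {0,1,2,3,4}
  node 1: {0,3,4}
  node 2: {0,2,3,4}
  node 3: {0,1,2,3,4}
  node 4: {0,2,3,4}

yes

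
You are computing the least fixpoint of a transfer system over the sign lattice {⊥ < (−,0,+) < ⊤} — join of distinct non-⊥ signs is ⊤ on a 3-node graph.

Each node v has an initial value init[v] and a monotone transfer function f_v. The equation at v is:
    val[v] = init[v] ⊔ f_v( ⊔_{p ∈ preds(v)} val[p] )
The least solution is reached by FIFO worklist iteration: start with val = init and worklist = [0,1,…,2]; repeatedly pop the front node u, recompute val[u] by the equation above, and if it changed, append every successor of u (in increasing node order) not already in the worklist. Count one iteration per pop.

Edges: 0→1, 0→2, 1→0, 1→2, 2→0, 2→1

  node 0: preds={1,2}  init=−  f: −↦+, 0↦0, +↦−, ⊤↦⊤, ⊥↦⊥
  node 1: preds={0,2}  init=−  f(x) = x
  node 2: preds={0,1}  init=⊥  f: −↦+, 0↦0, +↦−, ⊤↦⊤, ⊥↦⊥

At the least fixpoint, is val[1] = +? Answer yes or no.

no

Worklist (5 pops):
  #1 pop 0: in=− → ⊤ (was −); enqueue []
  #2 pop 1: in=⊤ → ⊤ (was −); enqueue [0]
  #3 pop 2: in=⊤ → ⊤ (was ⊥); enqueue [1]
  #4 pop 0: in=⊤ → ⊤ (no change)
  #5 pop 1: in=⊤ → ⊤ (no change)

Fixpoint:
  val[0] = ⊤
  val[1] = ⊤
  val[2] = ⊤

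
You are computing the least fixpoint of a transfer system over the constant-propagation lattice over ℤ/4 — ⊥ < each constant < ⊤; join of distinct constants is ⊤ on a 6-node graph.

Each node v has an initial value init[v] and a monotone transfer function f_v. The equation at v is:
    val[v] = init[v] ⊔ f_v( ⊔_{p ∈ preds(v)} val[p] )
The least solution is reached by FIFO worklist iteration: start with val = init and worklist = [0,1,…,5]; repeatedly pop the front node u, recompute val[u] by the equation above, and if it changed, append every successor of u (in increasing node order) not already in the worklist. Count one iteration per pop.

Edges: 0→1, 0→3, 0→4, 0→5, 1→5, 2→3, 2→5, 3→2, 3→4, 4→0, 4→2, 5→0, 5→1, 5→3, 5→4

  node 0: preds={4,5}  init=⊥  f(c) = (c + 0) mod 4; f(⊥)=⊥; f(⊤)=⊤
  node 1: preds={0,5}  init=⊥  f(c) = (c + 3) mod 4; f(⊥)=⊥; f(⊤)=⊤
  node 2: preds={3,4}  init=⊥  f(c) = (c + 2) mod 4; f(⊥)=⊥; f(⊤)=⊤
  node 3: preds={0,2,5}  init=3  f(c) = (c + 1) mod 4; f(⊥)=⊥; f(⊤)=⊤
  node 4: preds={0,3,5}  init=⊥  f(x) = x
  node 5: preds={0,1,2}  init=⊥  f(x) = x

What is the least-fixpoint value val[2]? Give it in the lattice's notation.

Iteration log — 16 steps:
  step 1. node 0  ⊔preds=⊥  new=⊥  stable
  step 2. node 1  ⊔preds=⊥  new=⊥  stable
  step 3. node 2  ⊔preds=3  new=1  old=⊥  +wl: 
  step 4. node 3  ⊔preds=1  new=⊤  old=3  +wl: 2
  step 5. node 4  ⊔preds=⊤  new=⊤  old=⊥  +wl: 0
  step 6. node 5  ⊔preds=1  new=1  old=⊥  +wl: 1,3,4
  step 7. node 2  ⊔preds=⊤  new=⊤  old=1  +wl: 5
  step 8. node 0  ⊔preds=⊤  new=⊤  old=⊥  +wl: 
  step 9. node 1  ⊔preds=⊤  new=⊤  old=⊥  +wl: 
  step 10. node 3  ⊔preds=⊤  new=⊤  stable
  step 11. node 4  ⊔preds=⊤  new=⊤  stable
  step 12. node 5  ⊔preds=⊤  new=⊤  old=1  +wl: 0,1,3,4
  step 13. node 0  ⊔preds=⊤  new=⊤  stable
  step 14. node 1  ⊔preds=⊤  new=⊤  stable
  step 15. node 3  ⊔preds=⊤  new=⊤  stable
  step 16. node 4  ⊔preds=⊤  new=⊤  stable

Least fixpoint reached:
  node 0: ⊤
  node 1: ⊤
  node 2: ⊤
  node 3: ⊤
  node 4: ⊤
  node 5: ⊤

⊤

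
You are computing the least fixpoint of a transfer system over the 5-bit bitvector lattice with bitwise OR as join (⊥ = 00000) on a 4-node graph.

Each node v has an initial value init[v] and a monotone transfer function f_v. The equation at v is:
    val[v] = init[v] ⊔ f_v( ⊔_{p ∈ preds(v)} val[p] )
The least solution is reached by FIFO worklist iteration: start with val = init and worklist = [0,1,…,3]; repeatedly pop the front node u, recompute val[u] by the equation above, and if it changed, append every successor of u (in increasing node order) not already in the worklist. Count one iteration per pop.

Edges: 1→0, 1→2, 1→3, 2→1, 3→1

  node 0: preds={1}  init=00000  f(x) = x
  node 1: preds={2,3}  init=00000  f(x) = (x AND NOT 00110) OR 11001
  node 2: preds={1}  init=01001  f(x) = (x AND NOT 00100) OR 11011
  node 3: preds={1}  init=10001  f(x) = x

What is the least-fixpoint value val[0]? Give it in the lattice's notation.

11001

Worklist (6 pops):
  #1 pop 0: in=00000 → 00000 (no change)
  #2 pop 1: in=11001 → 11001 (was 00000); enqueue [0]
  #3 pop 2: in=11001 → 11011 (was 01001); enqueue [1]
  #4 pop 3: in=11001 → 11001 (was 10001); enqueue []
  #5 pop 0: in=11001 → 11001 (was 00000); enqueue []
  #6 pop 1: in=11011 → 11001 (no change)

Fixpoint:
  val[0] = 11001
  val[1] = 11001
  val[2] = 11011
  val[3] = 11001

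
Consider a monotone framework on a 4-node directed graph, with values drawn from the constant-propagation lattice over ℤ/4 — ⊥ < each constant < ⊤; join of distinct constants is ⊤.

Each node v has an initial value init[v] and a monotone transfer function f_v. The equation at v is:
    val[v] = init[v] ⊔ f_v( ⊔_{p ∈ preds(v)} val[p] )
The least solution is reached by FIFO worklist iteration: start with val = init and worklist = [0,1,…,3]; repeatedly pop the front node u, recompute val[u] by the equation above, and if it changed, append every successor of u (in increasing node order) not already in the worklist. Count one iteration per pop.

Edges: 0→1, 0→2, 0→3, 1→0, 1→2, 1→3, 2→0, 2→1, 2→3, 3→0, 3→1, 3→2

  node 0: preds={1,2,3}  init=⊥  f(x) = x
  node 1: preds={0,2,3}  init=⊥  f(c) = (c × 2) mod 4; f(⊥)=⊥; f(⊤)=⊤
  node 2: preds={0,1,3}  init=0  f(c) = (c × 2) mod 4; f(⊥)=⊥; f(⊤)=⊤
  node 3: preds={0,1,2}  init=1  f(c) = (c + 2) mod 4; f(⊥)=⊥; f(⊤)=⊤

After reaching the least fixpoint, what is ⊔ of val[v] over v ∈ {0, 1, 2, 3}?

⊤

Iteration log — 7 steps:
  step 1. node 0  ⊔preds=⊤  new=⊤  old=⊥  +wl: 
  step 2. node 1  ⊔preds=⊤  new=⊤  old=⊥  +wl: 0
  step 3. node 2  ⊔preds=⊤  new=⊤  old=0  +wl: 1
  step 4. node 3  ⊔preds=⊤  new=⊤  old=1  +wl: 2
  step 5. node 0  ⊔preds=⊤  new=⊤  stable
  step 6. node 1  ⊔preds=⊤  new=⊤  stable
  step 7. node 2  ⊔preds=⊤  new=⊤  stable

Least fixpoint reached:
  node 0: ⊤
  node 1: ⊤
  node 2: ⊤
  node 3: ⊤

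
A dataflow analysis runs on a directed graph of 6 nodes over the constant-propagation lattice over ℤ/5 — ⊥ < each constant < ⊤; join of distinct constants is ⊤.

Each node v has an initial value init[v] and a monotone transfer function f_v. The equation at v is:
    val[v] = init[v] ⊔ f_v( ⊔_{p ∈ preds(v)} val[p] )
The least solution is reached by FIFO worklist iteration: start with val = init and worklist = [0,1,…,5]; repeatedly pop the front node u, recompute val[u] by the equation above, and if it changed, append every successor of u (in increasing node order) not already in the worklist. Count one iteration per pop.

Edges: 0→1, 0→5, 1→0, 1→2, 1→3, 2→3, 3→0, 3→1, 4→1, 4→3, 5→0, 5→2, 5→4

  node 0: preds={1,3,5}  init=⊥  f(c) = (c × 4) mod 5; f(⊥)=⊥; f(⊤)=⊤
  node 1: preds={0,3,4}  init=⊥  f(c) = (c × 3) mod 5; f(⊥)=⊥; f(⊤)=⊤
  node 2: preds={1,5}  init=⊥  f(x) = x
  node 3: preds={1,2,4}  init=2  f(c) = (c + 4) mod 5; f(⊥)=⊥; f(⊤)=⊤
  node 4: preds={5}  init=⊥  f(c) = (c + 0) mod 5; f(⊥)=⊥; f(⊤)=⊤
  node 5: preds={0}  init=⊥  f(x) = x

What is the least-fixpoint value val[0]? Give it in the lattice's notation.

Iteration log — 18 steps:
  step 1. node 0  ⊔preds=2  new=3  old=⊥  +wl: 
  step 2. node 1  ⊔preds=⊤  new=⊤  old=⊥  +wl: 0
  step 3. node 2  ⊔preds=⊤  new=⊤  old=⊥  +wl: 
  step 4. node 3  ⊔preds=⊤  new=⊤  old=2  +wl: 1
  step 5. node 4  ⊔preds=⊥  new=⊥  stable
  step 6. node 5  ⊔preds=3  new=3  old=⊥  +wl: 2,4
  step 7. node 0  ⊔preds=⊤  new=⊤  old=3  +wl: 5
  step 8. node 1  ⊔preds=⊤  new=⊤  stable
  step 9. node 2  ⊔preds=⊤  new=⊤  stable
  step 10. node 4  ⊔preds=3  new=3  old=⊥  +wl: 1,3
  step 11. node 5  ⊔preds=⊤  new=⊤  old=3  +wl: 0,2,4
  step 12. node 1  ⊔preds=⊤  new=⊤  stable
  step 13. node 3  ⊔preds=⊤  new=⊤  stable
  step 14. node 0  ⊔preds=⊤  new=⊤  stable
  step 15. node 2  ⊔preds=⊤  new=⊤  stable
  step 16. node 4  ⊔preds=⊤  new=⊤  old=3  +wl: 1,3
  step 17. node 1  ⊔preds=⊤  new=⊤  stable
  step 18. node 3  ⊔preds=⊤  new=⊤  stable

Least fixpoint reached:
  node 0: ⊤
  node 1: ⊤
  node 2: ⊤
  node 3: ⊤
  node 4: ⊤
  node 5: ⊤

⊤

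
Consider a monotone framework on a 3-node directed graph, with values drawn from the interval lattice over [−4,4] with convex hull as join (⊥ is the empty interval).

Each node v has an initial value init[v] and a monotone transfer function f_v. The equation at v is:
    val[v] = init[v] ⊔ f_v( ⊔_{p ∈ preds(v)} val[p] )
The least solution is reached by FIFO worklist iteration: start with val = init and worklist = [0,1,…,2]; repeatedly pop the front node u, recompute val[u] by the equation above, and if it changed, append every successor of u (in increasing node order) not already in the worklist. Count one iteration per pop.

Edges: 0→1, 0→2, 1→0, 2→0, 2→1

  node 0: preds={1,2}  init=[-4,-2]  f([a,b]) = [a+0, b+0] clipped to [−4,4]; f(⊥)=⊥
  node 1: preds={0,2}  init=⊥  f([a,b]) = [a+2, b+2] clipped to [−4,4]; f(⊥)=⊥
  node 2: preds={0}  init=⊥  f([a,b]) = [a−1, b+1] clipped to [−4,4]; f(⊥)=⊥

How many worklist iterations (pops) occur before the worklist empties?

Iteration log — 14 steps:
  step 1. node 0  ⊔preds=⊥  new=[-4,-2]  stable
  step 2. node 1  ⊔preds=[-4,-2]  new=[-2,0]  old=⊥  +wl: 0
  step 3. node 2  ⊔preds=[-4,-2]  new=[-4,-1]  old=⊥  +wl: 1
  step 4. node 0  ⊔preds=[-4,0]  new=[-4,0]  old=[-4,-2]  +wl: 2
  step 5. node 1  ⊔preds=[-4,0]  new=[-2,2]  old=[-2,0]  +wl: 0
  step 6. node 2  ⊔preds=[-4,0]  new=[-4,1]  old=[-4,-1]  +wl: 1
  step 7. node 0  ⊔preds=[-4,2]  new=[-4,2]  old=[-4,0]  +wl: 2
  step 8. node 1  ⊔preds=[-4,2]  new=[-2,4]  old=[-2,2]  +wl: 0
  step 9. node 2  ⊔preds=[-4,2]  new=[-4,3]  old=[-4,1]  +wl: 1
  step 10. node 0  ⊔preds=[-4,4]  new=[-4,4]  old=[-4,2]  +wl: 2
  step 11. node 1  ⊔preds=[-4,4]  new=[-2,4]  stable
  step 12. node 2  ⊔preds=[-4,4]  new=[-4,4]  old=[-4,3]  +wl: 0,1
  step 13. node 0  ⊔preds=[-4,4]  new=[-4,4]  stable
  step 14. node 1  ⊔preds=[-4,4]  new=[-2,4]  stable

Least fixpoint reached:
  node 0: [-4,4]
  node 1: [-2,4]
  node 2: [-4,4]

14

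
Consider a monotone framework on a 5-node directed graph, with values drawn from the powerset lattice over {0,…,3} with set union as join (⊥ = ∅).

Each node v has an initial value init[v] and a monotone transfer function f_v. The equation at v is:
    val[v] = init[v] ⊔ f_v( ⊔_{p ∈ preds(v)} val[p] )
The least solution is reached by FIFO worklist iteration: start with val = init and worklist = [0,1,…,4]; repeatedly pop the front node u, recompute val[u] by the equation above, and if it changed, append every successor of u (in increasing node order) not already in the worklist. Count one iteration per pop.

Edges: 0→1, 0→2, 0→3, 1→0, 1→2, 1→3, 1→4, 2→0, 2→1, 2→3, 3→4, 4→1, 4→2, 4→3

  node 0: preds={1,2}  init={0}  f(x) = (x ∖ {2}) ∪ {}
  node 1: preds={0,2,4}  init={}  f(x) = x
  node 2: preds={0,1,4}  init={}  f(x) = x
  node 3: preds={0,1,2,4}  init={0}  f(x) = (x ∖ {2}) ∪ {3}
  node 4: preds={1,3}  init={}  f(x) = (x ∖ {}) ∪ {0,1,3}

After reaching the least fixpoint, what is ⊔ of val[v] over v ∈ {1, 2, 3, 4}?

{0,1,3}

Trace (14 dequeues):
  [1] u=0 | in {} | out {0} | ==
  [2] u=1 | in {0} | out {0} | prev {} | push {0}
  [3] u=2 | in {0} | out {0} | prev {} | push {1}
  [4] u=3 | in {0} | out {0,3} | prev {0} | push {}
  [5] u=4 | in {0,3} | out {0,1,3} | prev {} | push {2,3}
  [6] u=0 | in {0} | out {0} | ==
  [7] u=1 | in {0,1,3} | out {0,1,3} | prev {0} | push {0,4}
  [8] u=2 | in {0,1,3} | out {0,1,3} | prev {0} | push {1}
  [9] u=3 | in {0,1,3} | out {0,1,3} | prev {0,3} | push {}
  [10] u=0 | in {0,1,3} | out {0,1,3} | prev {0} | push {2,3}
  [11] u=4 | in {0,1,3} | out {0,1,3} | ==
  [12] u=1 | in {0,1,3} | out {0,1,3} | ==
  [13] u=2 | in {0,1,3} | out {0,1,3} | ==
  [14] u=3 | in {0,1,3} | out {0,1,3} | ==

Converged values:
  [0] {0,1,3}
  [1] {0,1,3}
  [2] {0,1,3}
  [3] {0,1,3}
  [4] {0,1,3}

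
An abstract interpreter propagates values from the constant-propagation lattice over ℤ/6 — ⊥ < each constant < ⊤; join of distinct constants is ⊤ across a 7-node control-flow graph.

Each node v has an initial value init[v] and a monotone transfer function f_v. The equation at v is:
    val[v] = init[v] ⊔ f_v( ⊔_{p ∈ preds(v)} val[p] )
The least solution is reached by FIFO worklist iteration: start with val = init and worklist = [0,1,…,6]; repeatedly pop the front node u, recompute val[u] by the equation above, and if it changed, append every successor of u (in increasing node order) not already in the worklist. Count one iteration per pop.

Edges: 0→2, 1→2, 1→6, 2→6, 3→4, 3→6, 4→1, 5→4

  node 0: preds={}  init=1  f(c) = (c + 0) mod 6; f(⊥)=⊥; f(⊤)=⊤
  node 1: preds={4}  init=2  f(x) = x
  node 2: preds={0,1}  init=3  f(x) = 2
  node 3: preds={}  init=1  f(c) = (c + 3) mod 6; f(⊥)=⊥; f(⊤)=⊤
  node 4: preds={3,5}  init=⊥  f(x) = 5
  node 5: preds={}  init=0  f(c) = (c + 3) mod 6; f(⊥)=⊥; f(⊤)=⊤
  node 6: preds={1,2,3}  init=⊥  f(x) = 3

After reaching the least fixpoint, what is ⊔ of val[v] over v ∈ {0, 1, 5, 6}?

Worklist (10 pops):
  #1 pop 0: in=⊥ → 1 (no change)
  #2 pop 1: in=⊥ → 2 (no change)
  #3 pop 2: in=⊤ → ⊤ (was 3); enqueue []
  #4 pop 3: in=⊥ → 1 (no change)
  #5 pop 4: in=⊤ → 5 (was ⊥); enqueue [1]
  #6 pop 5: in=⊥ → 0 (no change)
  #7 pop 6: in=⊤ → 3 (was ⊥); enqueue []
  #8 pop 1: in=5 → ⊤ (was 2); enqueue [2,6]
  #9 pop 2: in=⊤ → ⊤ (no change)
  #10 pop 6: in=⊤ → 3 (no change)

Fixpoint:
  val[0] = 1
  val[1] = ⊤
  val[2] = ⊤
  val[3] = 1
  val[4] = 5
  val[5] = 0
  val[6] = 3

⊤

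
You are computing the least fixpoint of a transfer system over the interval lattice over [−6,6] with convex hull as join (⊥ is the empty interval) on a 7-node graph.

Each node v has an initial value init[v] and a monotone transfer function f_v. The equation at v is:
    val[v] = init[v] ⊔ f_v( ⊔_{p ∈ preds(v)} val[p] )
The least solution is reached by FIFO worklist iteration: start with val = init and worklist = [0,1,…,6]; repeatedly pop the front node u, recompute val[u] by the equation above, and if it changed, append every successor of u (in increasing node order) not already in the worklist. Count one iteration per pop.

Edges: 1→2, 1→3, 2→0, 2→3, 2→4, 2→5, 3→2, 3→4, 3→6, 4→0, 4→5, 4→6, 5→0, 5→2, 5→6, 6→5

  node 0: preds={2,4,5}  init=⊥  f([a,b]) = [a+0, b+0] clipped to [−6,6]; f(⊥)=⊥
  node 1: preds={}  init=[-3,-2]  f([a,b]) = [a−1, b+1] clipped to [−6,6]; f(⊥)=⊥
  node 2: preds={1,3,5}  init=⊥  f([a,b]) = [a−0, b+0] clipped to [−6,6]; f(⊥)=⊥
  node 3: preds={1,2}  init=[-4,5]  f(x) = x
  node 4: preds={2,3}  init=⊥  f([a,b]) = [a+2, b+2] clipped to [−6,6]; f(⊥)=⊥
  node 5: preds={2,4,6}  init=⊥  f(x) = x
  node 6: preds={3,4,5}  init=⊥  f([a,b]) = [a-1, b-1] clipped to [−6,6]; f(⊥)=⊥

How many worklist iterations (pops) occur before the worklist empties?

Trace (28 dequeues):
  [1] u=0 | in ⊥ | out ⊥ | ==
  [2] u=1 | in ⊥ | out [-3,-2] | ==
  [3] u=2 | in [-4,5] | out [-4,5] | prev ⊥ | push {0}
  [4] u=3 | in [-4,5] | out [-4,5] | ==
  [5] u=4 | in [-4,5] | out [-2,6] | prev ⊥ | push {}
  [6] u=5 | in [-4,6] | out [-4,6] | prev ⊥ | push {2}
  [7] u=6 | in [-4,6] | out [-5,5] | prev ⊥ | push {5}
  [8] u=0 | in [-4,6] | out [-4,6] | prev ⊥ | push {}
  [9] u=2 | in [-4,6] | out [-4,6] | prev [-4,5] | push {0,3,4}
  [10] u=5 | in [-5,6] | out [-5,6] | prev [-4,6] | push {2,6}
  [11] u=0 | in [-5,6] | out [-5,6] | prev [-4,6] | push {}
  [12] u=3 | in [-4,6] | out [-4,6] | prev [-4,5] | push {}
  [13] u=4 | in [-4,6] | out [-2,6] | ==
  [14] u=2 | in [-5,6] | out [-5,6] | prev [-4,6] | push {0,3,4,5}
  [15] u=6 | in [-5,6] | out [-6,5] | prev [-5,5] | push {}
  [16] u=0 | in [-5,6] | out [-5,6] | ==
  [17] u=3 | in [-5,6] | out [-5,6] | prev [-4,6] | push {2,6}
  [18] u=4 | in [-5,6] | out [-3,6] | prev [-2,6] | push {0}
  [19] u=5 | in [-6,6] | out [-6,6] | prev [-5,6] | push {}
  [20] u=2 | in [-6,6] | out [-6,6] | prev [-5,6] | push {3,4,5}
  [21] u=6 | in [-6,6] | out [-6,5] | ==
  [22] u=0 | in [-6,6] | out [-6,6] | prev [-5,6] | push {}
  [23] u=3 | in [-6,6] | out [-6,6] | prev [-5,6] | push {2,6}
  [24] u=4 | in [-6,6] | out [-4,6] | prev [-3,6] | push {0}
  [25] u=5 | in [-6,6] | out [-6,6] | ==
  [26] u=2 | in [-6,6] | out [-6,6] | ==
  [27] u=6 | in [-6,6] | out [-6,5] | ==
  [28] u=0 | in [-6,6] | out [-6,6] | ==

Converged values:
  [0] [-6,6]
  [1] [-3,-2]
  [2] [-6,6]
  [3] [-6,6]
  [4] [-4,6]
  [5] [-6,6]
  [6] [-6,5]

28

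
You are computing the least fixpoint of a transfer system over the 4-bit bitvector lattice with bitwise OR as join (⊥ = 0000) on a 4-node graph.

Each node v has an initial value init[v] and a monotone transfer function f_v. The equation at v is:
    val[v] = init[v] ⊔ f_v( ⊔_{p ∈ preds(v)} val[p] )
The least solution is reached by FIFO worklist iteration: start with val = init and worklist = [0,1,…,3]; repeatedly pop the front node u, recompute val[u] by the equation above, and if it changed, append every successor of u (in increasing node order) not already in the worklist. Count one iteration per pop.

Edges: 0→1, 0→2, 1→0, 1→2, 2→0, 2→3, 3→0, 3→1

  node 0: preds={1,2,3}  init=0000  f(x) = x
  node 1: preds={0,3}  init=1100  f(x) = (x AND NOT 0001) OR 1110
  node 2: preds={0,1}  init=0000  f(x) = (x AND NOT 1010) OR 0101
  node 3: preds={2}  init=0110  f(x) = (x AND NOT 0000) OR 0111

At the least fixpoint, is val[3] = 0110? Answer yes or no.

Worklist (7 pops):
  #1 pop 0: in=1110 → 1110 (was 0000); enqueue []
  #2 pop 1: in=1110 → 1110 (was 1100); enqueue [0]
  #3 pop 2: in=1110 → 0101 (was 0000); enqueue []
  #4 pop 3: in=0101 → 0111 (was 0110); enqueue [1]
  #5 pop 0: in=1111 → 1111 (was 1110); enqueue [2]
  #6 pop 1: in=1111 → 1110 (no change)
  #7 pop 2: in=1111 → 0101 (no change)

Fixpoint:
  val[0] = 1111
  val[1] = 1110
  val[2] = 0101
  val[3] = 0111

no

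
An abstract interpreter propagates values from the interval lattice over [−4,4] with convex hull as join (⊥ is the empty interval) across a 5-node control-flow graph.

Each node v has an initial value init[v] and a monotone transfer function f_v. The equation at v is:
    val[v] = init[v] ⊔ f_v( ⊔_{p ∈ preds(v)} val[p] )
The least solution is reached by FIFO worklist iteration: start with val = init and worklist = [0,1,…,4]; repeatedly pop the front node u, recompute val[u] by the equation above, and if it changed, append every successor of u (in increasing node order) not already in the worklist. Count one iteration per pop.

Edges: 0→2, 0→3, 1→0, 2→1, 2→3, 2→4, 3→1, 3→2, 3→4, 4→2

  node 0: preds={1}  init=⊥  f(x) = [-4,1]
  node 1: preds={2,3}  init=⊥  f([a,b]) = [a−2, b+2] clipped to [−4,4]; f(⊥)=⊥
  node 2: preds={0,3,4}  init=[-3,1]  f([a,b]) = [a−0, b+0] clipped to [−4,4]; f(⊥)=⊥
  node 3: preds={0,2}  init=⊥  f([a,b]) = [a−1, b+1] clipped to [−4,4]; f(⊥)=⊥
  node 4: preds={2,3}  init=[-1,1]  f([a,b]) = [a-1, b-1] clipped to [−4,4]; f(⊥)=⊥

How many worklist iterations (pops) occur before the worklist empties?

22

Worklist (22 pops):
  #1 pop 0: in=⊥ → [-4,1] (was ⊥); enqueue []
  #2 pop 1: in=[-3,1] → [-4,3] (was ⊥); enqueue [0]
  #3 pop 2: in=[-4,1] → [-4,1] (was [-3,1]); enqueue [1]
  #4 pop 3: in=[-4,1] → [-4,2] (was ⊥); enqueue [2]
  #5 pop 4: in=[-4,2] → [-4,1] (was [-1,1]); enqueue []
  #6 pop 0: in=[-4,3] → [-4,1] (no change)
  #7 pop 1: in=[-4,2] → [-4,4] (was [-4,3]); enqueue [0]
  #8 pop 2: in=[-4,2] → [-4,2] (was [-4,1]); enqueue [1,3,4]
  #9 pop 0: in=[-4,4] → [-4,1] (no change)
  #10 pop 1: in=[-4,2] → [-4,4] (no change)
  #11 pop 3: in=[-4,2] → [-4,3] (was [-4,2]); enqueue [1,2]
  #12 pop 4: in=[-4,3] → [-4,2] (was [-4,1]); enqueue []
  #13 pop 1: in=[-4,3] → [-4,4] (no change)
  #14 pop 2: in=[-4,3] → [-4,3] (was [-4,2]); enqueue [1,3,4]
  #15 pop 1: in=[-4,3] → [-4,4] (no change)
  #16 pop 3: in=[-4,3] → [-4,4] (was [-4,3]); enqueue [1,2]
  #17 pop 4: in=[-4,4] → [-4,3] (was [-4,2]); enqueue []
  #18 pop 1: in=[-4,4] → [-4,4] (no change)
  #19 pop 2: in=[-4,4] → [-4,4] (was [-4,3]); enqueue [1,3,4]
  #20 pop 1: in=[-4,4] → [-4,4] (no change)
  #21 pop 3: in=[-4,4] → [-4,4] (no change)
  #22 pop 4: in=[-4,4] → [-4,3] (no change)

Fixpoint:
  val[0] = [-4,1]
  val[1] = [-4,4]
  val[2] = [-4,4]
  val[3] = [-4,4]
  val[4] = [-4,3]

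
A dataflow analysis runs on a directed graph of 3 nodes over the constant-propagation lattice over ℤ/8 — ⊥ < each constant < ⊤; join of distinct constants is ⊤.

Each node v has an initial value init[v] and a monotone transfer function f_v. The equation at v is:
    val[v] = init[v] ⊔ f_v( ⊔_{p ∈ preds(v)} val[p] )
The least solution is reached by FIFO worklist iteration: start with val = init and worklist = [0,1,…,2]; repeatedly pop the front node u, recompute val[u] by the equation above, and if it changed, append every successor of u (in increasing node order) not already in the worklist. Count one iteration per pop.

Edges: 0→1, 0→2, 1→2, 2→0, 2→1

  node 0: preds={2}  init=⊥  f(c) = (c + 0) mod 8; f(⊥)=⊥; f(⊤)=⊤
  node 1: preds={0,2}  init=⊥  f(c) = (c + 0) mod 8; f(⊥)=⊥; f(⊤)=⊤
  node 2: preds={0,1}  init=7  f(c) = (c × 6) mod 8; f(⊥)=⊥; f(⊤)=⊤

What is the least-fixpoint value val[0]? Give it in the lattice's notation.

Trace (6 dequeues):
  [1] u=0 | in 7 | out 7 | prev ⊥ | push {}
  [2] u=1 | in 7 | out 7 | prev ⊥ | push {}
  [3] u=2 | in 7 | out ⊤ | prev 7 | push {0,1}
  [4] u=0 | in ⊤ | out ⊤ | prev 7 | push {2}
  [5] u=1 | in ⊤ | out ⊤ | prev 7 | push {}
  [6] u=2 | in ⊤ | out ⊤ | ==

Converged values:
  [0] ⊤
  [1] ⊤
  [2] ⊤

⊤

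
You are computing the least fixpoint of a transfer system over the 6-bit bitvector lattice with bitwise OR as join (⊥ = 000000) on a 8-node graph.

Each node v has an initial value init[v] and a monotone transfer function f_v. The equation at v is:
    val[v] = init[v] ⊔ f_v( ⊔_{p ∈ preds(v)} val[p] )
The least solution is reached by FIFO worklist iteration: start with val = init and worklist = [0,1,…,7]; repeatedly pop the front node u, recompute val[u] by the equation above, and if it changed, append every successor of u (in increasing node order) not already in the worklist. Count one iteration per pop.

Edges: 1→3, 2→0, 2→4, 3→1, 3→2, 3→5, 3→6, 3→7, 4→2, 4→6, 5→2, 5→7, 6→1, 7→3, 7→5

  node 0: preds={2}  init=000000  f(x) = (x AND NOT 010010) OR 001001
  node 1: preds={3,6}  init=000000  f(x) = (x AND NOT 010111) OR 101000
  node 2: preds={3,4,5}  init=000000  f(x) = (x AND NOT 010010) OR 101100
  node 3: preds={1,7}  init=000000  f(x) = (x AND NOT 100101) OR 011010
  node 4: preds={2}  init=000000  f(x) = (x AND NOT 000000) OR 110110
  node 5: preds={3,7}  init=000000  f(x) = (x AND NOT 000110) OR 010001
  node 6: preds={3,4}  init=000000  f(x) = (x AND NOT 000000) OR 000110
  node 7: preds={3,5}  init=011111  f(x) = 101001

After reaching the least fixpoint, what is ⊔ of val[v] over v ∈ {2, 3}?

Iteration log — 19 steps:
  step 1. node 0  ⊔preds=000000  new=001001  old=000000  +wl: 
  step 2. node 1  ⊔preds=000000  new=101000  old=000000  +wl: 
  step 3. node 2  ⊔preds=000000  new=101100  old=000000  +wl: 0
  step 4. node 3  ⊔preds=111111  new=011010  old=000000  +wl: 1,2
  step 5. node 4  ⊔preds=101100  new=111110  old=000000  +wl: 
  step 6. node 5  ⊔preds=011111  new=011001  old=000000  +wl: 
  step 7. node 6  ⊔preds=111110  new=111110  old=000000  +wl: 
  step 8. node 7  ⊔preds=011011  new=111111  old=011111  +wl: 3,5
  step 9. node 0  ⊔preds=101100  new=101101  old=001001  +wl: 
  step 10. node 1  ⊔preds=111110  new=101000  stable
  step 11. node 2  ⊔preds=111111  new=101101  old=101100  +wl: 0,4
  step 12. node 3  ⊔preds=111111  new=011010  stable
  step 13. node 5  ⊔preds=111111  new=111001  old=011001  +wl: 2,7
  step 14. node 0  ⊔preds=101101  new=101101  stable
  step 15. node 4  ⊔preds=101101  new=111111  old=111110  +wl: 6
  step 16. node 2  ⊔preds=111111  new=101101  stable
  step 17. node 7  ⊔preds=111011  new=111111  stable
  step 18. node 6  ⊔preds=111111  new=111111  old=111110  +wl: 1
  step 19. node 1  ⊔preds=111111  new=101000  stable

Least fixpoint reached:
  node 0: 101101
  node 1: 101000
  node 2: 101101
  node 3: 011010
  node 4: 111111
  node 5: 111001
  node 6: 111111
  node 7: 111111

111111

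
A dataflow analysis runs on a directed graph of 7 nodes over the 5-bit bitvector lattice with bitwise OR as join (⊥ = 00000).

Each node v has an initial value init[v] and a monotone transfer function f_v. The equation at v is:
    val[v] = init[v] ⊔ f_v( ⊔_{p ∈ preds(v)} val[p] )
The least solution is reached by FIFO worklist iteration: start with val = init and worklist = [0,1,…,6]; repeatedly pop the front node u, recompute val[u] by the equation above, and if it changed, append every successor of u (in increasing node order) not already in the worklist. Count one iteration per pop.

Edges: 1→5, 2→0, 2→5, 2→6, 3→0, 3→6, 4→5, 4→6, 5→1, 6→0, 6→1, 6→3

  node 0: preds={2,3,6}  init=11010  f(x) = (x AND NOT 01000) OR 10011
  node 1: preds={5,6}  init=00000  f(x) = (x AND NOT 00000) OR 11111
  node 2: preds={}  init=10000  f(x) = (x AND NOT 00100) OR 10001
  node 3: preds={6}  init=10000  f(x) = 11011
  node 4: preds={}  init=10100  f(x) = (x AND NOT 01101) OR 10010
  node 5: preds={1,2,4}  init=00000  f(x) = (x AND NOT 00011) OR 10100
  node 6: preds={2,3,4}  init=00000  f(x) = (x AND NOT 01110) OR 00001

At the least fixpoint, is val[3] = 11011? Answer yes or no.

yes

Trace (10 dequeues):
  [1] u=0 | in 10000 | out 11011 | prev 11010 | push {}
  [2] u=1 | in 00000 | out 11111 | prev 00000 | push {}
  [3] u=2 | in 00000 | out 10001 | prev 10000 | push {0}
  [4] u=3 | in 00000 | out 11011 | prev 10000 | push {}
  [5] u=4 | in 00000 | out 10110 | prev 10100 | push {}
  [6] u=5 | in 11111 | out 11100 | prev 00000 | push {1}
  [7] u=6 | in 11111 | out 10001 | prev 00000 | push {3}
  [8] u=0 | in 11011 | out 11011 | ==
  [9] u=1 | in 11101 | out 11111 | ==
  [10] u=3 | in 10001 | out 11011 | ==

Converged values:
  [0] 11011
  [1] 11111
  [2] 10001
  [3] 11011
  [4] 10110
  [5] 11100
  [6] 10001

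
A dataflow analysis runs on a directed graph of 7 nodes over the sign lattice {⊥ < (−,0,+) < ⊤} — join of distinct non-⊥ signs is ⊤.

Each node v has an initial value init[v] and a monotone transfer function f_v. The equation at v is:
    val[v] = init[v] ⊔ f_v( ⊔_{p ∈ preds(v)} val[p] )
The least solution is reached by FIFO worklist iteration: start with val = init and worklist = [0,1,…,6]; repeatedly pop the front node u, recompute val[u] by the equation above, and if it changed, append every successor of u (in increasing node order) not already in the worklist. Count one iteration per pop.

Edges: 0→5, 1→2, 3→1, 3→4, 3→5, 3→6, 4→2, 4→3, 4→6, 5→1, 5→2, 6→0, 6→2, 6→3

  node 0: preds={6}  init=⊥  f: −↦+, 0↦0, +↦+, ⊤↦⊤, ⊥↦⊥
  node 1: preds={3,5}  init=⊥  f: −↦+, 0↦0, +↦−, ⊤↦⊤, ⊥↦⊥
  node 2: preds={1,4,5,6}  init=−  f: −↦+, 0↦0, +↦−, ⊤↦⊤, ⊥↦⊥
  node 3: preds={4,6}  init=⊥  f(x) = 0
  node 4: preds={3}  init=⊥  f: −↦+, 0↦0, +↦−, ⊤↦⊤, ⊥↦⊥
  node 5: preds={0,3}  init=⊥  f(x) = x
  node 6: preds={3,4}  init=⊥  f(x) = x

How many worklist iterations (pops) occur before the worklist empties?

Worklist (12 pops):
  #1 pop 0: in=⊥ → ⊥ (no change)
  #2 pop 1: in=⊥ → ⊥ (no change)
  #3 pop 2: in=⊥ → − (no change)
  #4 pop 3: in=⊥ → 0 (was ⊥); enqueue [1]
  #5 pop 4: in=0 → 0 (was ⊥); enqueue [2,3]
  #6 pop 5: in=0 → 0 (was ⊥); enqueue []
  #7 pop 6: in=0 → 0 (was ⊥); enqueue [0]
  #8 pop 1: in=0 → 0 (was ⊥); enqueue []
  #9 pop 2: in=0 → ⊤ (was −); enqueue []
  #10 pop 3: in=0 → 0 (no change)
  #11 pop 0: in=0 → 0 (was ⊥); enqueue [5]
  #12 pop 5: in=0 → 0 (no change)

Fixpoint:
  val[0] = 0
  val[1] = 0
  val[2] = ⊤
  val[3] = 0
  val[4] = 0
  val[5] = 0
  val[6] = 0

12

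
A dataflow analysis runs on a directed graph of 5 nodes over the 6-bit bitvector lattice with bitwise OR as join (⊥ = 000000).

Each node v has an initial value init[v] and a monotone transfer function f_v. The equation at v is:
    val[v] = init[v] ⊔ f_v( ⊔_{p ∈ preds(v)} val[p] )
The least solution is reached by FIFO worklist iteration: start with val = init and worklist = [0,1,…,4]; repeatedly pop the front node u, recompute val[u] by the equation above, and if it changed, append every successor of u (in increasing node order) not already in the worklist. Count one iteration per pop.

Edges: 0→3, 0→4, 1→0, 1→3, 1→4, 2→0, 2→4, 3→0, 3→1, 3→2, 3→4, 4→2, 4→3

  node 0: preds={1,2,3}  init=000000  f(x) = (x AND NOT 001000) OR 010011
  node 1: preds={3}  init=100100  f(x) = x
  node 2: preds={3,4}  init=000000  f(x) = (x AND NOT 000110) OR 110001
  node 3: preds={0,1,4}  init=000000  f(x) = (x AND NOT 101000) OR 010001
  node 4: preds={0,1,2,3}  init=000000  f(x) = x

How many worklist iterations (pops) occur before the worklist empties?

11

Worklist (11 pops):
  #1 pop 0: in=100100 → 110111 (was 000000); enqueue []
  #2 pop 1: in=000000 → 100100 (no change)
  #3 pop 2: in=000000 → 110001 (was 000000); enqueue [0]
  #4 pop 3: in=110111 → 010111 (was 000000); enqueue [1,2]
  #5 pop 4: in=110111 → 110111 (was 000000); enqueue [3]
  #6 pop 0: in=110111 → 110111 (no change)
  #7 pop 1: in=010111 → 110111 (was 100100); enqueue [0,4]
  #8 pop 2: in=110111 → 110001 (no change)
  #9 pop 3: in=110111 → 010111 (no change)
  #10 pop 0: in=110111 → 110111 (no change)
  #11 pop 4: in=110111 → 110111 (no change)

Fixpoint:
  val[0] = 110111
  val[1] = 110111
  val[2] = 110001
  val[3] = 010111
  val[4] = 110111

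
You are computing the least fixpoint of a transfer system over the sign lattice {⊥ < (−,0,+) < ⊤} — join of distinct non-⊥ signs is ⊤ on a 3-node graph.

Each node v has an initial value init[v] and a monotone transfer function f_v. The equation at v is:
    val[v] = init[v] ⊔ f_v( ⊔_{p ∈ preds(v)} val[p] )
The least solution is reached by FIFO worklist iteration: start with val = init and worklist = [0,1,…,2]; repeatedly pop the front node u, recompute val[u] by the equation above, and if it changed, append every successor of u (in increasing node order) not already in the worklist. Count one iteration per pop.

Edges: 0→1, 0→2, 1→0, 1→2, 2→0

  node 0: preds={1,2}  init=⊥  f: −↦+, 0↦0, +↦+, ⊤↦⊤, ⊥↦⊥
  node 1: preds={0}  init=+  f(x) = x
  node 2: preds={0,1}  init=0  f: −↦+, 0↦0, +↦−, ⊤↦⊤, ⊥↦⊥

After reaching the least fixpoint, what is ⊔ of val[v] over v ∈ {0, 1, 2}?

⊤

Trace (4 dequeues):
  [1] u=0 | in ⊤ | out ⊤ | prev ⊥ | push {}
  [2] u=1 | in ⊤ | out ⊤ | prev + | push {0}
  [3] u=2 | in ⊤ | out ⊤ | prev 0 | push {}
  [4] u=0 | in ⊤ | out ⊤ | ==

Converged values:
  [0] ⊤
  [1] ⊤
  [2] ⊤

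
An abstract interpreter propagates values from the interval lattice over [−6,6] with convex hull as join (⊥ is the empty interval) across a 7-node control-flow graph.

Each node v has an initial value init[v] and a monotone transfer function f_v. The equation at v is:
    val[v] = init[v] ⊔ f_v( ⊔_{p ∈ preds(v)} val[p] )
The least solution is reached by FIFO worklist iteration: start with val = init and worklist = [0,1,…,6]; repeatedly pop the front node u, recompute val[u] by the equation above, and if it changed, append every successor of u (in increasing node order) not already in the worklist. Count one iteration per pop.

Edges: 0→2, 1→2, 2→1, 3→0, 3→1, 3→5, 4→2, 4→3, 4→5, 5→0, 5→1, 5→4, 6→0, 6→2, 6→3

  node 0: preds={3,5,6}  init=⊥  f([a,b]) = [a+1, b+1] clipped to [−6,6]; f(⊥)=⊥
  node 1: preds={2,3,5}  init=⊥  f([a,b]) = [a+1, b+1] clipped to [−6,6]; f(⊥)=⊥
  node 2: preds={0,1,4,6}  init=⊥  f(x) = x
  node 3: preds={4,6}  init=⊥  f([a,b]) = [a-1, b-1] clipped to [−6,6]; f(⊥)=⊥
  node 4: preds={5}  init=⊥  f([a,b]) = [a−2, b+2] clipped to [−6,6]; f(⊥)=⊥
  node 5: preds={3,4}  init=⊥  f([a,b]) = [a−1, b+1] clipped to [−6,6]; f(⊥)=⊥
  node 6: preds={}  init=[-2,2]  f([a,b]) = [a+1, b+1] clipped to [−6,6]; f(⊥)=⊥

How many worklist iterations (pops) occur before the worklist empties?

Iteration log — 22 steps:
  step 1. node 0  ⊔preds=[-2,2]  new=[-1,3]  old=⊥  +wl: 
  step 2. node 1  ⊔preds=⊥  new=⊥  stable
  step 3. node 2  ⊔preds=[-2,3]  new=[-2,3]  old=⊥  +wl: 1
  step 4. node 3  ⊔preds=[-2,2]  new=[-3,1]  old=⊥  +wl: 0
  step 5. node 4  ⊔preds=⊥  new=⊥  stable
  step 6. node 5  ⊔preds=[-3,1]  new=[-4,2]  old=⊥  +wl: 4
  step 7. node 6  ⊔preds=⊥  new=[-2,2]  stable
  step 8. node 1  ⊔preds=[-4,3]  new=[-3,4]  old=⊥  +wl: 2
  step 9. node 0  ⊔preds=[-4,2]  new=[-3,3]  old=[-1,3]  +wl: 
  step 10. node 4  ⊔preds=[-4,2]  new=[-6,4]  old=⊥  +wl: 3,5
  step 11. node 2  ⊔preds=[-6,4]  new=[-6,4]  old=[-2,3]  +wl: 1
  step 12. node 3  ⊔preds=[-6,4]  new=[-6,3]  old=[-3,1]  +wl: 0
  step 13. node 5  ⊔preds=[-6,4]  new=[-6,5]  old=[-4,2]  +wl: 4
  step 14. node 1  ⊔preds=[-6,5]  new=[-5,6]  old=[-3,4]  +wl: 2
  step 15. node 0  ⊔preds=[-6,5]  new=[-5,6]  old=[-3,3]  +wl: 
  step 16. node 4  ⊔preds=[-6,5]  new=[-6,6]  old=[-6,4]  +wl: 3,5
  step 17. node 2  ⊔preds=[-6,6]  new=[-6,6]  old=[-6,4]  +wl: 1
  step 18. node 3  ⊔preds=[-6,6]  new=[-6,5]  old=[-6,3]  +wl: 0
  step 19. node 5  ⊔preds=[-6,6]  new=[-6,6]  old=[-6,5]  +wl: 4
  step 20. node 1  ⊔preds=[-6,6]  new=[-5,6]  stable
  step 21. node 0  ⊔preds=[-6,6]  new=[-5,6]  stable
  step 22. node 4  ⊔preds=[-6,6]  new=[-6,6]  stable

Least fixpoint reached:
  node 0: [-5,6]
  node 1: [-5,6]
  node 2: [-6,6]
  node 3: [-6,5]
  node 4: [-6,6]
  node 5: [-6,6]
  node 6: [-2,2]

22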